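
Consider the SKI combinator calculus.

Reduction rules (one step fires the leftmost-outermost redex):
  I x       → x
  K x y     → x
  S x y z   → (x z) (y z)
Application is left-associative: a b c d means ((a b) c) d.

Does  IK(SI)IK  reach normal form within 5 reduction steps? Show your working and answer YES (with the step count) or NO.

  start: IK(SI)IK
  →1  K(SI)IK
  →2  SIK

Answer: YES — reaches normal form SIK in 2 ≤ 5 steps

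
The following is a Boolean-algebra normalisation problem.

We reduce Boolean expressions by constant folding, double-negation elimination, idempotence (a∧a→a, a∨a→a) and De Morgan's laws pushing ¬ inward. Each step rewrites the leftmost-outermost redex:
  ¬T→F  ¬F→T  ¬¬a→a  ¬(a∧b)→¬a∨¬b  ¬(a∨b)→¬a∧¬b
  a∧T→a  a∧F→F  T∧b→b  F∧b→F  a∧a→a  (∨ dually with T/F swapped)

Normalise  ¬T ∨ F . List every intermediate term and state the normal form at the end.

  start: ¬T ∨ F
  →1  ¬T
  →2  F

Answer: normal form = F  (in 2 steps)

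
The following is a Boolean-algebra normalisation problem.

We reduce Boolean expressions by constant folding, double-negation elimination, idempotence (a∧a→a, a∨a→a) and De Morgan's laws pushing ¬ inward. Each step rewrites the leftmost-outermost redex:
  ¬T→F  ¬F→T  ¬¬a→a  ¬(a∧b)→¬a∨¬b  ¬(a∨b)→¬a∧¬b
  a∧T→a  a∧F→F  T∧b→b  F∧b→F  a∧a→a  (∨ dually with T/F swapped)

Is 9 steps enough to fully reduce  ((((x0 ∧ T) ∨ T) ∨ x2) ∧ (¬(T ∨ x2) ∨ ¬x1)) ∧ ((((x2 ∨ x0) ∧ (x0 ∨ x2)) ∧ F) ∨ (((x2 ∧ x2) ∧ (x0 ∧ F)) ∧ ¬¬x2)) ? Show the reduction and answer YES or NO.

  start: ((((x0 ∧ T) ∨ T) ∨ x2) ∧ (¬(T ∨ x2) ∨ ¬x1)) ∧ ((((x2 ∨ x0) ∧ (x0 ∨ x2)) ∧ F) ∨ (((x2 ∧ x2) ∧ (x0 ∧ F)) ∧ ¬¬x2))
  →1  ((T ∨ x2) ∧ (¬(T ∨ x2) ∨ ¬x1)) ∧ ((((x2 ∨ x0) ∧ (x0 ∨ x2)) ∧ F) ∨ (((x2 ∧ x2) ∧ (x0 ∧ F)) ∧ ¬¬x2))
  →2  (T ∧ (¬(T ∨ x2) ∨ ¬x1)) ∧ ((((x2 ∨ x0) ∧ (x0 ∨ x2)) ∧ F) ∨ (((x2 ∧ x2) ∧ (x0 ∧ F)) ∧ ¬¬x2))
  →3  (¬(T ∨ x2) ∨ ¬x1) ∧ ((((x2 ∨ x0) ∧ (x0 ∨ x2)) ∧ F) ∨ (((x2 ∧ x2) ∧ (x0 ∧ F)) ∧ ¬¬x2))
  →4  ((¬T ∧ ¬x2) ∨ ¬x1) ∧ ((((x2 ∨ x0) ∧ (x0 ∨ x2)) ∧ F) ∨ (((x2 ∧ x2) ∧ (x0 ∧ F)) ∧ ¬¬x2))
  →5  ((F ∧ ¬x2) ∨ ¬x1) ∧ ((((x2 ∨ x0) ∧ (x0 ∨ x2)) ∧ F) ∨ (((x2 ∧ x2) ∧ (x0 ∧ F)) ∧ ¬¬x2))
  →6  (F ∨ ¬x1) ∧ ((((x2 ∨ x0) ∧ (x0 ∨ x2)) ∧ F) ∨ (((x2 ∧ x2) ∧ (x0 ∧ F)) ∧ ¬¬x2))
  →7  ¬x1 ∧ ((((x2 ∨ x0) ∧ (x0 ∨ x2)) ∧ F) ∨ (((x2 ∧ x2) ∧ (x0 ∧ F)) ∧ ¬¬x2))
  →8  ¬x1 ∧ (F ∨ (((x2 ∧ x2) ∧ (x0 ∧ F)) ∧ ¬¬x2))
  →9  ¬x1 ∧ (((x2 ∧ x2) ∧ (x0 ∧ F)) ∧ ¬¬x2)

Answer: NO — after 9 steps the term is ¬x1 ∧ (((x2 ∧ x2) ∧ (x0 ∧ F)) ∧ ¬¬x2), not yet normal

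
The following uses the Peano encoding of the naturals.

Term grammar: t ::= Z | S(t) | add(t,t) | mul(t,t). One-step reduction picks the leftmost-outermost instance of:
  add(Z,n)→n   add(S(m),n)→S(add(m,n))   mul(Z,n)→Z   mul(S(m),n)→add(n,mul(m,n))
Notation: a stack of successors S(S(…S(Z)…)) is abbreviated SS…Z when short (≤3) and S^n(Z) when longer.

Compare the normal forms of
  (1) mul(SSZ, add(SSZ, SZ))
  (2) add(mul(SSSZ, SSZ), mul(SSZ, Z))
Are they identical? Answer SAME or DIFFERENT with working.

Answer: SAME — A ⇓ S^6(Z), B ⇓ S^6(Z)

Working:
Term A:
  start: mul(SSZ, add(SSZ, SZ))
  [1] add(add(SSZ, SZ), mul(SZ, add(SSZ, SZ)))
  [2] add(S(add(SZ, SZ)), mul(SZ, add(SSZ, SZ)))
  [3] S(add(add(SZ, SZ), mul(SZ, add(SSZ, SZ))))
  [4] S(add(S(add(Z, SZ)), mul(SZ, add(SSZ, SZ))))
  [5] S(S(add(add(Z, SZ), mul(SZ, add(SSZ, SZ)))))
  [6] S(S(add(SZ, mul(SZ, add(SSZ, SZ)))))
  [7] S(S(S(add(Z, mul(SZ, add(SSZ, SZ))))))
  [8] S(S(S(mul(SZ, add(SSZ, SZ)))))
  [9] S(S(S(add(add(SSZ, SZ), mul(Z, add(SSZ, SZ))))))
  [10] S(S(S(add(S(add(SZ, SZ)), mul(Z, add(SSZ, SZ))))))
  [11] S(S(S(S(add(add(SZ, SZ), mul(Z, add(SSZ, SZ)))))))
  [12] S(S(S(S(add(S(add(Z, SZ)), mul(Z, add(SSZ, SZ)))))))
  [13] S(S(S(S(S(add(add(Z, SZ), mul(Z, add(SSZ, SZ))))))))
  [14] S(S(S(S(S(add(SZ, mul(Z, add(SSZ, SZ))))))))
  [15] S(S(S(S(S(S(add(Z, mul(Z, add(SSZ, SZ)))))))))
  [16] S(S(S(S(S(S(mul(Z, add(SSZ, SZ))))))))
  [17] S^6(Z)

Term B:
  start: add(mul(SSSZ, SSZ), mul(SSZ, Z))
  [1] add(add(SSZ, mul(SSZ, SSZ)), mul(SSZ, Z))
  [2] add(S(add(SZ, mul(SSZ, SSZ))), mul(SSZ, Z))
  [3] S(add(add(SZ, mul(SSZ, SSZ)), mul(SSZ, Z)))
  [4] S(add(S(add(Z, mul(SSZ, SSZ))), mul(SSZ, Z)))
  [5] S(S(add(add(Z, mul(SSZ, SSZ)), mul(SSZ, Z))))
  [6] S(S(add(mul(SSZ, SSZ), mul(SSZ, Z))))
  [7] S(S(add(add(SSZ, mul(SZ, SSZ)), mul(SSZ, Z))))
  [8] S(S(add(S(add(SZ, mul(SZ, SSZ))), mul(SSZ, Z))))
  [9] S(S(S(add(add(SZ, mul(SZ, SSZ)), mul(SSZ, Z)))))
  [10] S(S(S(add(S(add(Z, mul(SZ, SSZ))), mul(SSZ, Z)))))
  [11] S(S(S(S(add(add(Z, mul(SZ, SSZ)), mul(SSZ, Z))))))
  [12] S(S(S(S(add(mul(SZ, SSZ), mul(SSZ, Z))))))
  [13] S(S(S(S(add(add(SSZ, mul(Z, SSZ)), mul(SSZ, Z))))))
  [14] S(S(S(S(add(S(add(SZ, mul(Z, SSZ))), mul(SSZ, Z))))))
  [15] S(S(S(S(S(add(add(SZ, mul(Z, SSZ)), mul(SSZ, Z)))))))
  [16] S(S(S(S(S(add(S(add(Z, mul(Z, SSZ))), mul(SSZ, Z)))))))
  [17] S(S(S(S(S(S(add(add(Z, mul(Z, SSZ)), mul(SSZ, Z))))))))
  [18] S(S(S(S(S(S(add(mul(Z, SSZ), mul(SSZ, Z))))))))
  [19] S(S(S(S(S(S(add(Z, mul(SSZ, Z))))))))
  [20] S(S(S(S(S(S(mul(SSZ, Z)))))))
  [21] S(S(S(S(S(S(add(Z, mul(SZ, Z))))))))
  [22] S(S(S(S(S(S(mul(SZ, Z)))))))
  [23] S(S(S(S(S(S(add(Z, mul(Z, Z))))))))
  [24] S(S(S(S(S(S(mul(Z, Z)))))))
  [25] S^6(Z)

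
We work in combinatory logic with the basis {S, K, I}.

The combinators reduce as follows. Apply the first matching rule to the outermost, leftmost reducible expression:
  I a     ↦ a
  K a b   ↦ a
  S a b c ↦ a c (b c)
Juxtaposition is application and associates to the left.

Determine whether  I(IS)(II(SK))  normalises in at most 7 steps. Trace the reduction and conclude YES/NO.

Answer: YES — reaches normal form S(SK) in 4 ≤ 7 steps

Working:
  start: I(IS)(II(SK))
  [1] IS(II(SK))
  [2] S(II(SK))
  [3] S(I(SK))
  [4] S(SK)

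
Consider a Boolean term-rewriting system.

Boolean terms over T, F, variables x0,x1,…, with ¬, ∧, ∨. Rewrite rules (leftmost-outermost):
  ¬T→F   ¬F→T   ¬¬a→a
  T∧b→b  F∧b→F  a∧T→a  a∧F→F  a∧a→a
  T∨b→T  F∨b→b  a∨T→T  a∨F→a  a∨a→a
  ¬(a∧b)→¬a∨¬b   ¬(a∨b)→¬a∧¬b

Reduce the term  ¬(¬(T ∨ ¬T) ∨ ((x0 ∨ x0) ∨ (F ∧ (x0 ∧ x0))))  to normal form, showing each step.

Answer: normal form = ¬x0  (in 11 steps)

Working:
  start: ¬(¬(T ∨ ¬T) ∨ ((x0 ∨ x0) ∨ (F ∧ (x0 ∧ x0))))
  [1] ¬¬(T ∨ ¬T) ∧ ¬((x0 ∨ x0) ∨ (F ∧ (x0 ∧ x0)))
  [2] (T ∨ ¬T) ∧ ¬((x0 ∨ x0) ∨ (F ∧ (x0 ∧ x0)))
  [3] T ∧ ¬((x0 ∨ x0) ∨ (F ∧ (x0 ∧ x0)))
  [4] ¬((x0 ∨ x0) ∨ (F ∧ (x0 ∧ x0)))
  [5] ¬(x0 ∨ x0) ∧ ¬(F ∧ (x0 ∧ x0))
  [6] (¬x0 ∧ ¬x0) ∧ ¬(F ∧ (x0 ∧ x0))
  [7] ¬x0 ∧ ¬(F ∧ (x0 ∧ x0))
  [8] ¬x0 ∧ (¬F ∨ ¬(x0 ∧ x0))
  [9] ¬x0 ∧ (T ∨ ¬(x0 ∧ x0))
  [10] ¬x0 ∧ T
  [11] ¬x0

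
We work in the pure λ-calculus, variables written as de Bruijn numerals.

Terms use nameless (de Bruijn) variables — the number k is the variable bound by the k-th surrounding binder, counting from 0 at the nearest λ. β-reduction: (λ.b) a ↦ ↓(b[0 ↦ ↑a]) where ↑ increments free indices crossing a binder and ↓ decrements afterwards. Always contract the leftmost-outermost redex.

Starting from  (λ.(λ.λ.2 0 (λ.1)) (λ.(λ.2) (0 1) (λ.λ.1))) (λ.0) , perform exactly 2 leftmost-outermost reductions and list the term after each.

  start: (λ.(λ.λ.2 0 (λ.1)) (λ.(λ.2) (0 1) (λ.λ.1))) (λ.0)
  →1  (λ.λ.(λ.0) 0 (λ.1)) (λ.(λ.λ.0) (0 (λ.0)) (λ.λ.1))
  →2  λ.(λ.0) 0 (λ.1)

Answer: after 2 steps: λ.(λ.0) 0 (λ.1)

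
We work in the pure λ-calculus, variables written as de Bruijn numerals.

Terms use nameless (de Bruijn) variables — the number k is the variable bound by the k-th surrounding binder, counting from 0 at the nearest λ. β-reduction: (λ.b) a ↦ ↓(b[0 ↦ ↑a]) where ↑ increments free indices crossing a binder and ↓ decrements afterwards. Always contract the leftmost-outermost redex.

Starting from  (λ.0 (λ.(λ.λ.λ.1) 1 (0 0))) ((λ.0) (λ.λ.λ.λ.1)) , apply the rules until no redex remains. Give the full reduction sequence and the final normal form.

Answer: normal form = λ.λ.λ.1  (in 3 steps)

Reduction:
  start: (λ.0 (λ.(λ.λ.λ.1) 1 (0 0))) ((λ.0) (λ.λ.λ.λ.1))
  →1  (λ.0) (λ.λ.λ.λ.1) (λ.(λ.λ.λ.1) ((λ.0) (λ.λ.λ.λ.1)) (0 0))
  →2  (λ.λ.λ.λ.1) (λ.(λ.λ.λ.1) ((λ.0) (λ.λ.λ.λ.1)) (0 0))
  →3  λ.λ.λ.1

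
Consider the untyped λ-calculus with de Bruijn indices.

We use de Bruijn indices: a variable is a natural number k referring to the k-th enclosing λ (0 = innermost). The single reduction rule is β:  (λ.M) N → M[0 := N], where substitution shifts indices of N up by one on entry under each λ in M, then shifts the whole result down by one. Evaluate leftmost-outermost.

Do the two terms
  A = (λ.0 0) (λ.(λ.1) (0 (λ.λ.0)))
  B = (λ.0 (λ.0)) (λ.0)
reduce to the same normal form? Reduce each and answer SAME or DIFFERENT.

Answer: SAME — A ⇓ λ.0, B ⇓ λ.0

Derivation:
Term A:
  start: (λ.0 0) (λ.(λ.1) (0 (λ.λ.0)))
  [1] (λ.(λ.1) (0 (λ.λ.0))) (λ.(λ.1) (0 (λ.λ.0)))
  [2] (λ.λ.(λ.1) (0 (λ.λ.0))) ((λ.(λ.1) (0 (λ.λ.0))) (λ.λ.0))
  [3] λ.(λ.1) (0 (λ.λ.0))
  [4] λ.0

Term B:
  start: (λ.0 (λ.0)) (λ.0)
  [1] (λ.0) (λ.0)
  [2] λ.0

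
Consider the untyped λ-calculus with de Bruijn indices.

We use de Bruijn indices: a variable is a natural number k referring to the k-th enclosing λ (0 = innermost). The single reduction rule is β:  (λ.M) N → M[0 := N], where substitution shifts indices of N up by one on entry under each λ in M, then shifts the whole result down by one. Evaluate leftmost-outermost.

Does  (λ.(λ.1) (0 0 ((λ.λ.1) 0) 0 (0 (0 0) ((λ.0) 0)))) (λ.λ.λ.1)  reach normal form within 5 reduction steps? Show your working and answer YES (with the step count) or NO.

  start: (λ.(λ.1) (0 0 ((λ.λ.1) 0) 0 (0 (0 0) ((λ.0) 0)))) (λ.λ.λ.1)
  →1  (λ.λ.λ.λ.1) ((λ.λ.λ.1) (λ.λ.λ.1) ((λ.λ.1) (λ.λ.λ.1)) (λ.λ.λ.1) ((λ.λ.λ.1) ((λ.λ.λ.1) (λ.λ.λ.1)) ((λ.0) (λ.λ.λ.1))))
  →2  λ.λ.λ.1

Answer: YES — reaches normal form λ.λ.λ.1 in 2 ≤ 5 steps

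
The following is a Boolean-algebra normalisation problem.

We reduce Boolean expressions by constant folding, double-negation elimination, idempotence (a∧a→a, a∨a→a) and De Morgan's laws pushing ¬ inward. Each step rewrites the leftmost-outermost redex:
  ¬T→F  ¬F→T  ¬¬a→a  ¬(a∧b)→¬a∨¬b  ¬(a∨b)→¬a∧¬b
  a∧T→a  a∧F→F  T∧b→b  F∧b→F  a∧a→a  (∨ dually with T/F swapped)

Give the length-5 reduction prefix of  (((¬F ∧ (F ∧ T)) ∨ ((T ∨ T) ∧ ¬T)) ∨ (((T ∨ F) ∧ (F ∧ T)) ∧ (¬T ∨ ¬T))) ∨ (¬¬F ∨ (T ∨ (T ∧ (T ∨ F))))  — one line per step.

Answer: after 5 steps: ((T ∧ ¬T) ∨ (((T ∨ F) ∧ (F ∧ T)) ∧ (¬T ∨ ¬T))) ∨ (¬¬F ∨ (T ∨ (T ∧ (T ∨ F))))

Derivation:
  start: (((¬F ∧ (F ∧ T)) ∨ ((T ∨ T) ∧ ¬T)) ∨ (((T ∨ F) ∧ (F ∧ T)) ∧ (¬T ∨ ¬T))) ∨ (¬¬F ∨ (T ∨ (T ∧ (T ∨ F))))
  step 1: (((T ∧ (F ∧ T)) ∨ ((T ∨ T) ∧ ¬T)) ∨ (((T ∨ F) ∧ (F ∧ T)) ∧ (¬T ∨ ¬T))) ∨ (¬¬F ∨ (T ∨ (T ∧ (T ∨ F))))
  step 2: (((F ∧ T) ∨ ((T ∨ T) ∧ ¬T)) ∨ (((T ∨ F) ∧ (F ∧ T)) ∧ (¬T ∨ ¬T))) ∨ (¬¬F ∨ (T ∨ (T ∧ (T ∨ F))))
  step 3: ((F ∨ ((T ∨ T) ∧ ¬T)) ∨ (((T ∨ F) ∧ (F ∧ T)) ∧ (¬T ∨ ¬T))) ∨ (¬¬F ∨ (T ∨ (T ∧ (T ∨ F))))
  step 4: (((T ∨ T) ∧ ¬T) ∨ (((T ∨ F) ∧ (F ∧ T)) ∧ (¬T ∨ ¬T))) ∨ (¬¬F ∨ (T ∨ (T ∧ (T ∨ F))))
  step 5: ((T ∧ ¬T) ∨ (((T ∨ F) ∧ (F ∧ T)) ∧ (¬T ∨ ¬T))) ∨ (¬¬F ∨ (T ∨ (T ∧ (T ∨ F))))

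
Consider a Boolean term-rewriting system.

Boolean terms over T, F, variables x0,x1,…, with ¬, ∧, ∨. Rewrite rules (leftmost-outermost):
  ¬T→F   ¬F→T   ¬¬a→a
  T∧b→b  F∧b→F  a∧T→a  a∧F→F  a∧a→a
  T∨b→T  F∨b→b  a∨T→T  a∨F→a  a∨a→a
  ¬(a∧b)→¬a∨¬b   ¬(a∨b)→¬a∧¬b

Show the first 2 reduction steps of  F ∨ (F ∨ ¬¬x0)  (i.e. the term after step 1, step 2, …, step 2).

  start: F ∨ (F ∨ ¬¬x0)
  →1  F ∨ ¬¬x0
  →2  ¬¬x0

Answer: after 2 steps: ¬¬x0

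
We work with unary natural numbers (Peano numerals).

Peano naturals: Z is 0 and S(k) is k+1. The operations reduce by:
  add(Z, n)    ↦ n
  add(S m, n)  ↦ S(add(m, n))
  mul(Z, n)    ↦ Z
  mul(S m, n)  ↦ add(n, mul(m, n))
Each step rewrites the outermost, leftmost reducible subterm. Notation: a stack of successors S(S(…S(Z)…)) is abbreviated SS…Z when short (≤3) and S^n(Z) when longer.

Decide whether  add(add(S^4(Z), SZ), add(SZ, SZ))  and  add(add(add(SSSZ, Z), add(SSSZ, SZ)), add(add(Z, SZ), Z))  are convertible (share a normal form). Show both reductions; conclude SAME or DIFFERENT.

Answer: DIFFERENT — A ⇓ S^7(Z), B ⇓ S^8(Z)

Reduction:
Term A:
  start: add(add(S^4(Z), SZ), add(SZ, SZ))
  [1] add(S(add(SSSZ, SZ)), add(SZ, SZ))
  [2] S(add(add(SSSZ, SZ), add(SZ, SZ)))
  [3] S(add(S(add(SSZ, SZ)), add(SZ, SZ)))
  [4] S(S(add(add(SSZ, SZ), add(SZ, SZ))))
  [5] S(S(add(S(add(SZ, SZ)), add(SZ, SZ))))
  [6] S(S(S(add(add(SZ, SZ), add(SZ, SZ)))))
  [7] S(S(S(add(S(add(Z, SZ)), add(SZ, SZ)))))
  [8] S(S(S(S(add(add(Z, SZ), add(SZ, SZ))))))
  [9] S(S(S(S(add(SZ, add(SZ, SZ))))))
  [10] S(S(S(S(S(add(Z, add(SZ, SZ)))))))
  [11] S(S(S(S(S(add(SZ, SZ))))))
  [12] S(S(S(S(S(S(add(Z, SZ)))))))
  [13] S^7(Z)

Term B:
  start: add(add(add(SSSZ, Z), add(SSSZ, SZ)), add(add(Z, SZ), Z))
  [1] add(add(S(add(SSZ, Z)), add(SSSZ, SZ)), add(add(Z, SZ), Z))
  [2] add(S(add(add(SSZ, Z), add(SSSZ, SZ))), add(add(Z, SZ), Z))
  [3] S(add(add(add(SSZ, Z), add(SSSZ, SZ)), add(add(Z, SZ), Z)))
  [4] S(add(add(S(add(SZ, Z)), add(SSSZ, SZ)), add(add(Z, SZ), Z)))
  [5] S(add(S(add(add(SZ, Z), add(SSSZ, SZ))), add(add(Z, SZ), Z)))
  [6] S(S(add(add(add(SZ, Z), add(SSSZ, SZ)), add(add(Z, SZ), Z))))
  [7] S(S(add(add(S(add(Z, Z)), add(SSSZ, SZ)), add(add(Z, SZ), Z))))
  [8] S(S(add(S(add(add(Z, Z), add(SSSZ, SZ))), add(add(Z, SZ), Z))))
  [9] S(S(S(add(add(add(Z, Z), add(SSSZ, SZ)), add(add(Z, SZ), Z)))))
  [10] S(S(S(add(add(Z, add(SSSZ, SZ)), add(add(Z, SZ), Z)))))
  [11] S(S(S(add(add(SSSZ, SZ), add(add(Z, SZ), Z)))))
  [12] S(S(S(add(S(add(SSZ, SZ)), add(add(Z, SZ), Z)))))
  [13] S(S(S(S(add(add(SSZ, SZ), add(add(Z, SZ), Z))))))
  [14] S(S(S(S(add(S(add(SZ, SZ)), add(add(Z, SZ), Z))))))
  [15] S(S(S(S(S(add(add(SZ, SZ), add(add(Z, SZ), Z)))))))
  [16] S(S(S(S(S(add(S(add(Z, SZ)), add(add(Z, SZ), Z)))))))
  [17] S(S(S(S(S(S(add(add(Z, SZ), add(add(Z, SZ), Z))))))))
  [18] S(S(S(S(S(S(add(SZ, add(add(Z, SZ), Z))))))))
  [19] S(S(S(S(S(S(S(add(Z, add(add(Z, SZ), Z)))))))))
  [20] S(S(S(S(S(S(S(add(add(Z, SZ), Z))))))))
  [21] S(S(S(S(S(S(S(add(SZ, Z))))))))
  [22] S(S(S(S(S(S(S(S(add(Z, Z)))))))))
  [23] S^8(Z)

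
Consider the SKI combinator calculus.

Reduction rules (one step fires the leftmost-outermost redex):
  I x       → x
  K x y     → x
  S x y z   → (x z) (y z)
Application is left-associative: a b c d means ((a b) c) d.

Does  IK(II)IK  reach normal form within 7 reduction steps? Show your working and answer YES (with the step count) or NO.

  start: IK(II)IK
  [1] K(II)IK
  [2] IIK
  [3] IK
  [4] K

Answer: YES — reaches normal form K in 4 ≤ 7 steps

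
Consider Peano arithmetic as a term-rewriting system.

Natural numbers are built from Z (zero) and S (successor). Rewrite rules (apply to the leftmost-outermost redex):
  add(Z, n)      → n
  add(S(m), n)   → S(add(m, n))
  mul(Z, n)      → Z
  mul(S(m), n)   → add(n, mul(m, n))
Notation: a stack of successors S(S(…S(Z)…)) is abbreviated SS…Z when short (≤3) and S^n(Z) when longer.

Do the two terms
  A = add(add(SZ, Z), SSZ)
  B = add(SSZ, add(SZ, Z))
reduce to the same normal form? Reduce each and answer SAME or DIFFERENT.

Answer: SAME — A ⇓ SSSZ, B ⇓ SSSZ

Derivation:
Term A:
  start: add(add(SZ, Z), SSZ)
  step 1: add(S(add(Z, Z)), SSZ)
  step 2: S(add(add(Z, Z), SSZ))
  step 3: S(add(Z, SSZ))
  step 4: SSSZ

Term B:
  start: add(SSZ, add(SZ, Z))
  step 1: S(add(SZ, add(SZ, Z)))
  step 2: S(S(add(Z, add(SZ, Z))))
  step 3: S(S(add(SZ, Z)))
  step 4: S(S(S(add(Z, Z))))
  step 5: SSSZ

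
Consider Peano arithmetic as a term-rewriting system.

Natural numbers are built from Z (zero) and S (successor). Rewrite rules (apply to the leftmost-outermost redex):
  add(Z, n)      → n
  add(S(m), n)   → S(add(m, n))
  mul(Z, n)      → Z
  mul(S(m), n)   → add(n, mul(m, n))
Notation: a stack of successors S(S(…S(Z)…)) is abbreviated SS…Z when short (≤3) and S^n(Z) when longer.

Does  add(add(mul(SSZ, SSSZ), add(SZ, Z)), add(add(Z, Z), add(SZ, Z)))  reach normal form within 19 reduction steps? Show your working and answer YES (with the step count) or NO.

  start: add(add(mul(SSZ, SSSZ), add(SZ, Z)), add(add(Z, Z), add(SZ, Z)))
  [1] add(add(add(SSSZ, mul(SZ, SSSZ)), add(SZ, Z)), add(add(Z, Z), add(SZ, Z)))
  [2] add(add(S(add(SSZ, mul(SZ, SSSZ))), add(SZ, Z)), add(add(Z, Z), add(SZ, Z)))
  [3] add(S(add(add(SSZ, mul(SZ, SSSZ)), add(SZ, Z))), add(add(Z, Z), add(SZ, Z)))
  [4] S(add(add(add(SSZ, mul(SZ, SSSZ)), add(SZ, Z)), add(add(Z, Z), add(SZ, Z))))
  [5] S(add(add(S(add(SZ, mul(SZ, SSSZ))), add(SZ, Z)), add(add(Z, Z), add(SZ, Z))))
  [6] S(add(S(add(add(SZ, mul(SZ, SSSZ)), add(SZ, Z))), add(add(Z, Z), add(SZ, Z))))
  [7] S(S(add(add(add(SZ, mul(SZ, SSSZ)), add(SZ, Z)), add(add(Z, Z), add(SZ, Z)))))
  [8] S(S(add(add(S(add(Z, mul(SZ, SSSZ))), add(SZ, Z)), add(add(Z, Z), add(SZ, Z)))))
  [9] S(S(add(S(add(add(Z, mul(SZ, SSSZ)), add(SZ, Z))), add(add(Z, Z), add(SZ, Z)))))
  [10] S(S(S(add(add(add(Z, mul(SZ, SSSZ)), add(SZ, Z)), add(add(Z, Z), add(SZ, Z))))))
  [11] S(S(S(add(add(mul(SZ, SSSZ), add(SZ, Z)), add(add(Z, Z), add(SZ, Z))))))
  [12] S(S(S(add(add(add(SSSZ, mul(Z, SSSZ)), add(SZ, Z)), add(add(Z, Z), add(SZ, Z))))))
  [13] S(S(S(add(add(S(add(SSZ, mul(Z, SSSZ))), add(SZ, Z)), add(add(Z, Z), add(SZ, Z))))))
  [14] S(S(S(add(S(add(add(SSZ, mul(Z, SSSZ)), add(SZ, Z))), add(add(Z, Z), add(SZ, Z))))))
  [15] S(S(S(S(add(add(add(SSZ, mul(Z, SSSZ)), add(SZ, Z)), add(add(Z, Z), add(SZ, Z)))))))
  [16] S(S(S(S(add(add(S(add(SZ, mul(Z, SSSZ))), add(SZ, Z)), add(add(Z, Z), add(SZ, Z)))))))
  [17] S(S(S(S(add(S(add(add(SZ, mul(Z, SSSZ)), add(SZ, Z))), add(add(Z, Z), add(SZ, Z)))))))
  [18] S(S(S(S(S(add(add(add(SZ, mul(Z, SSSZ)), add(SZ, Z)), add(add(Z, Z), add(SZ, Z))))))))
  [19] S(S(S(S(S(add(add(S(add(Z, mul(Z, SSSZ))), add(SZ, Z)), add(add(Z, Z), add(SZ, Z))))))))

Answer: NO — after 19 steps the term is S(S(S(S(S(add(add(S(add(Z, mul(Z, SSSZ))), add(SZ, Z)), add(add(Z, Z), add(SZ, Z)))))))), not yet normal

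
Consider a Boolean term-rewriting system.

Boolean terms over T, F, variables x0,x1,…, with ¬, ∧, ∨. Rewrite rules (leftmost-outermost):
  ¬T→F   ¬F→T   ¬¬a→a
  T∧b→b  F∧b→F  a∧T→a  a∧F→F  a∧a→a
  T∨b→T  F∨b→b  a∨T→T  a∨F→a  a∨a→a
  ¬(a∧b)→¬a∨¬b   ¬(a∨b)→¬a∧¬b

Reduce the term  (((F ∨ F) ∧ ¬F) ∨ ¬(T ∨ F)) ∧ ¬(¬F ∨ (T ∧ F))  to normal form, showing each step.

Answer: normal form = F  (in 7 steps)

Reduction:
  start: (((F ∨ F) ∧ ¬F) ∨ ¬(T ∨ F)) ∧ ¬(¬F ∨ (T ∧ F))
  step 1: ((F ∧ ¬F) ∨ ¬(T ∨ F)) ∧ ¬(¬F ∨ (T ∧ F))
  step 2: (F ∨ ¬(T ∨ F)) ∧ ¬(¬F ∨ (T ∧ F))
  step 3: ¬(T ∨ F) ∧ ¬(¬F ∨ (T ∧ F))
  step 4: (¬T ∧ ¬F) ∧ ¬(¬F ∨ (T ∧ F))
  step 5: (F ∧ ¬F) ∧ ¬(¬F ∨ (T ∧ F))
  step 6: F ∧ ¬(¬F ∨ (T ∧ F))
  step 7: F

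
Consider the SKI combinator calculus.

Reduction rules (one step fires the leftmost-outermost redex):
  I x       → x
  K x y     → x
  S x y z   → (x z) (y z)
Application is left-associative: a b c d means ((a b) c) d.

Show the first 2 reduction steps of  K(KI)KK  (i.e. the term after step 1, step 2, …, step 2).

  start: K(KI)KK
  step 1: KIK
  step 2: I

Answer: after 2 steps: I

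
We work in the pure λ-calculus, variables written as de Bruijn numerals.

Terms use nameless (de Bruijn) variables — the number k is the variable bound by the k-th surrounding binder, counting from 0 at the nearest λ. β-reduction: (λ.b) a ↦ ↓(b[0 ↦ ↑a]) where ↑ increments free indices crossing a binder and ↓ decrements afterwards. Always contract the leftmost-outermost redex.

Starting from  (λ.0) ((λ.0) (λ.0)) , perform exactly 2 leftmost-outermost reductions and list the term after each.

Answer: after 2 steps: λ.0

Working:
  start: (λ.0) ((λ.0) (λ.0))
  step 1: (λ.0) (λ.0)
  step 2: λ.0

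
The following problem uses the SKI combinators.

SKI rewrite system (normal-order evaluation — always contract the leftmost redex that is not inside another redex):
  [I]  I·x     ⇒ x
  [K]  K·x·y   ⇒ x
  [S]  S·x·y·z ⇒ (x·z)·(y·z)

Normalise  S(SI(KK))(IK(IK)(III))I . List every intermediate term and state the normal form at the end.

Answer: normal form = K(KI)  (in 8 steps)

Reduction:
  start: S(SI(KK))(IK(IK)(III))I
  [1] SI(KK)I(IK(IK)(III)I)
  [2] II(KKI)(IK(IK)(III)I)
  [3] I(KKI)(IK(IK)(III)I)
  [4] KKI(IK(IK)(III)I)
  [5] K(IK(IK)(III)I)
  [6] K(K(IK)(III)I)
  [7] K(IKI)
  [8] K(KI)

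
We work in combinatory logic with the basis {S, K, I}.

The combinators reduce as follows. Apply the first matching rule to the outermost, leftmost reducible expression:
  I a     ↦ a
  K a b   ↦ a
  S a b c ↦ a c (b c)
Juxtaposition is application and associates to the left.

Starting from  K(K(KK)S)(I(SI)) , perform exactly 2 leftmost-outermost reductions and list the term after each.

Answer: after 2 steps: KK

Working:
  start: K(K(KK)S)(I(SI))
  [1] K(KK)S
  [2] KK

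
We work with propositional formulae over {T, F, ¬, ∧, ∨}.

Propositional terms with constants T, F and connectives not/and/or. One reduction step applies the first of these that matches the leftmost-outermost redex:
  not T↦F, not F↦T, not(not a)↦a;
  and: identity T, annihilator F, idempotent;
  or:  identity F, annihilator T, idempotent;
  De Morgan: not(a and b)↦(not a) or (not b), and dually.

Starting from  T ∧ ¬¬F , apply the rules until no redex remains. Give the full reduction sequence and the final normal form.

  start: T ∧ ¬¬F
  step 1: ¬¬F
  step 2: F

Answer: normal form = F  (in 2 steps)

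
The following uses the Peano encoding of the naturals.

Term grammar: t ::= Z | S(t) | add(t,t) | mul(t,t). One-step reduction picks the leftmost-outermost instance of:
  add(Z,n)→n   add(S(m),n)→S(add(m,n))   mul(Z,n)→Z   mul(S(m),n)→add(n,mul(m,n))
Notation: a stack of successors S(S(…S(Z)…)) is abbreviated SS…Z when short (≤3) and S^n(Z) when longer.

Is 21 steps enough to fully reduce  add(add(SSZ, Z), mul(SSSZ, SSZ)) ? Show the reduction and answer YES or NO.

Answer: YES — reaches normal form S^8(Z) in 19 ≤ 21 steps

Working:
  start: add(add(SSZ, Z), mul(SSSZ, SSZ))
  [1] add(S(add(SZ, Z)), mul(SSSZ, SSZ))
  [2] S(add(add(SZ, Z), mul(SSSZ, SSZ)))
  [3] S(add(S(add(Z, Z)), mul(SSSZ, SSZ)))
  [4] S(S(add(add(Z, Z), mul(SSSZ, SSZ))))
  [5] S(S(add(Z, mul(SSSZ, SSZ))))
  [6] S(S(mul(SSSZ, SSZ)))
  [7] S(S(add(SSZ, mul(SSZ, SSZ))))
  [8] S(S(S(add(SZ, mul(SSZ, SSZ)))))
  [9] S(S(S(S(add(Z, mul(SSZ, SSZ))))))
  [10] S(S(S(S(mul(SSZ, SSZ)))))
  [11] S(S(S(S(add(SSZ, mul(SZ, SSZ))))))
  [12] S(S(S(S(S(add(SZ, mul(SZ, SSZ)))))))
  [13] S(S(S(S(S(S(add(Z, mul(SZ, SSZ))))))))
  [14] S(S(S(S(S(S(mul(SZ, SSZ)))))))
  [15] S(S(S(S(S(S(add(SSZ, mul(Z, SSZ))))))))
  [16] S(S(S(S(S(S(S(add(SZ, mul(Z, SSZ)))))))))
  [17] S(S(S(S(S(S(S(S(add(Z, mul(Z, SSZ))))))))))
  [18] S(S(S(S(S(S(S(S(mul(Z, SSZ)))))))))
  [19] S^8(Z)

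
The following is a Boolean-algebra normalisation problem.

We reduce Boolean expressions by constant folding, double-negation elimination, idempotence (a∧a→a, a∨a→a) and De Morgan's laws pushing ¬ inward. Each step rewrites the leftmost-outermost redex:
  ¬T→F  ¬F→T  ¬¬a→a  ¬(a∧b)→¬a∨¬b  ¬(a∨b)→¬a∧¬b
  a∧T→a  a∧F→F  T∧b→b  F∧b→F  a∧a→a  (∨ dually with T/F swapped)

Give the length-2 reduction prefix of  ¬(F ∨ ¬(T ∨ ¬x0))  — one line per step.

Answer: after 2 steps: T ∧ ¬¬(T ∨ ¬x0)

Working:
  start: ¬(F ∨ ¬(T ∨ ¬x0))
  step 1: ¬F ∧ ¬¬(T ∨ ¬x0)
  step 2: T ∧ ¬¬(T ∨ ¬x0)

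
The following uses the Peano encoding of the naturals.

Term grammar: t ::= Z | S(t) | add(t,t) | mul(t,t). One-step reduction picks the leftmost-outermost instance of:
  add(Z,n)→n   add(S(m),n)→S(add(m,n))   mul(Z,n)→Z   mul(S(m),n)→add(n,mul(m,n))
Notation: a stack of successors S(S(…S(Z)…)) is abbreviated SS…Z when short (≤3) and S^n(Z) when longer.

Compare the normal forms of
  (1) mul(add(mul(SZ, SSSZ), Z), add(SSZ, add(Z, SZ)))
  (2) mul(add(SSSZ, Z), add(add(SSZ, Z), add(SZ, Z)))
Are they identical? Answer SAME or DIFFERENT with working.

Term A:
  start: mul(add(mul(SZ, SSSZ), Z), add(SSZ, add(Z, SZ)))
  step 1: mul(add(add(SSSZ, mul(Z, SSSZ)), Z), add(SSZ, add(Z, SZ)))
  step 2: mul(add(S(add(SSZ, mul(Z, SSSZ))), Z), add(SSZ, add(Z, SZ)))
  step 3: mul(S(add(add(SSZ, mul(Z, SSSZ)), Z)), add(SSZ, add(Z, SZ)))
  step 4: add(add(SSZ, add(Z, SZ)), mul(add(add(SSZ, mul(Z, SSSZ)), Z), add(SSZ, add(Z, SZ))))
  step 5: add(S(add(SZ, add(Z, SZ))), mul(add(add(SSZ, mul(Z, SSSZ)), Z), add(SSZ, add(Z, SZ))))
  step 6: S(add(add(SZ, add(Z, SZ)), mul(add(add(SSZ, mul(Z, SSSZ)), Z), add(SSZ, add(Z, SZ)))))
  step 7: S(add(S(add(Z, add(Z, SZ))), mul(add(add(SSZ, mul(Z, SSSZ)), Z), add(SSZ, add(Z, SZ)))))
  step 8: S(S(add(add(Z, add(Z, SZ)), mul(add(add(SSZ, mul(Z, SSSZ)), Z), add(SSZ, add(Z, SZ))))))
  step 9: S(S(add(add(Z, SZ), mul(add(add(SSZ, mul(Z, SSSZ)), Z), add(SSZ, add(Z, SZ))))))
  step 10: S(S(add(SZ, mul(add(add(SSZ, mul(Z, SSSZ)), Z), add(SSZ, add(Z, SZ))))))
  step 11: S(S(S(add(Z, mul(add(add(SSZ, mul(Z, SSSZ)), Z), add(SSZ, add(Z, SZ)))))))
  step 12: S(S(S(mul(add(add(SSZ, mul(Z, SSSZ)), Z), add(SSZ, add(Z, SZ))))))
  step 13: S(S(S(mul(add(S(add(SZ, mul(Z, SSSZ))), Z), add(SSZ, add(Z, SZ))))))
  step 14: S(S(S(mul(S(add(add(SZ, mul(Z, SSSZ)), Z)), add(SSZ, add(Z, SZ))))))
  step 15: S(S(S(add(add(SSZ, add(Z, SZ)), mul(add(add(SZ, mul(Z, SSSZ)), Z), add(SSZ, add(Z, SZ)))))))
  step 16: S(S(S(add(S(add(SZ, add(Z, SZ))), mul(add(add(SZ, mul(Z, SSSZ)), Z), add(SSZ, add(Z, SZ)))))))
  step 17: S(S(S(S(add(add(SZ, add(Z, SZ)), mul(add(add(SZ, mul(Z, SSSZ)), Z), add(SSZ, add(Z, SZ))))))))
  step 18: S(S(S(S(add(S(add(Z, add(Z, SZ))), mul(add(add(SZ, mul(Z, SSSZ)), Z), add(SSZ, add(Z, SZ))))))))
  step 19: S(S(S(S(S(add(add(Z, add(Z, SZ)), mul(add(add(SZ, mul(Z, SSSZ)), Z), add(SSZ, add(Z, SZ)))))))))
  step 20: S(S(S(S(S(add(add(Z, SZ), mul(add(add(SZ, mul(Z, SSSZ)), Z), add(SSZ, add(Z, SZ)))))))))
  step 21: S(S(S(S(S(add(SZ, mul(add(add(SZ, mul(Z, SSSZ)), Z), add(SSZ, add(Z, SZ)))))))))
  step 22: S(S(S(S(S(S(add(Z, mul(add(add(SZ, mul(Z, SSSZ)), Z), add(SSZ, add(Z, SZ))))))))))
  step 23: S(S(S(S(S(S(mul(add(add(SZ, mul(Z, SSSZ)), Z), add(SSZ, add(Z, SZ)))))))))
  step 24: S(S(S(S(S(S(mul(add(S(add(Z, mul(Z, SSSZ))), Z), add(SSZ, add(Z, SZ)))))))))
  step 25: S(S(S(S(S(S(mul(S(add(add(Z, mul(Z, SSSZ)), Z)), add(SSZ, add(Z, SZ)))))))))
  step 26: S(S(S(S(S(S(add(add(SSZ, add(Z, SZ)), mul(add(add(Z, mul(Z, SSSZ)), Z), add(SSZ, add(Z, SZ))))))))))
  step 27: S(S(S(S(S(S(add(S(add(SZ, add(Z, SZ))), mul(add(add(Z, mul(Z, SSSZ)), Z), add(SSZ, add(Z, SZ))))))))))
  step 28: S(S(S(S(S(S(S(add(add(SZ, add(Z, SZ)), mul(add(add(Z, mul(Z, SSSZ)), Z), add(SSZ, add(Z, SZ)))))))))))
  step 29: S(S(S(S(S(S(S(add(S(add(Z, add(Z, SZ))), mul(add(add(Z, mul(Z, SSSZ)), Z), add(SSZ, add(Z, SZ)))))))))))
  step 30: S(S(S(S(S(S(S(S(add(add(Z, add(Z, SZ)), mul(add(add(Z, mul(Z, SSSZ)), Z), add(SSZ, add(Z, SZ))))))))))))
  step 31: S(S(S(S(S(S(S(S(add(add(Z, SZ), mul(add(add(Z, mul(Z, SSSZ)), Z), add(SSZ, add(Z, SZ))))))))))))
  step 32: S(S(S(S(S(S(S(S(add(SZ, mul(add(add(Z, mul(Z, SSSZ)), Z), add(SSZ, add(Z, SZ))))))))))))
  step 33: S(S(S(S(S(S(S(S(S(add(Z, mul(add(add(Z, mul(Z, SSSZ)), Z), add(SSZ, add(Z, SZ)))))))))))))
  step 34: S(S(S(S(S(S(S(S(S(mul(add(add(Z, mul(Z, SSSZ)), Z), add(SSZ, add(Z, SZ))))))))))))
  step 35: S(S(S(S(S(S(S(S(S(mul(add(mul(Z, SSSZ), Z), add(SSZ, add(Z, SZ))))))))))))
  step 36: S(S(S(S(S(S(S(S(S(mul(add(Z, Z), add(SSZ, add(Z, SZ))))))))))))
  step 37: S(S(S(S(S(S(S(S(S(mul(Z, add(SSZ, add(Z, SZ))))))))))))
  step 38: S^9(Z)

Term B:
  start: mul(add(SSSZ, Z), add(add(SSZ, Z), add(SZ, Z)))
  step 1: mul(S(add(SSZ, Z)), add(add(SSZ, Z), add(SZ, Z)))
  step 2: add(add(add(SSZ, Z), add(SZ, Z)), mul(add(SSZ, Z), add(add(SSZ, Z), add(SZ, Z))))
  step 3: add(add(S(add(SZ, Z)), add(SZ, Z)), mul(add(SSZ, Z), add(add(SSZ, Z), add(SZ, Z))))
  step 4: add(S(add(add(SZ, Z), add(SZ, Z))), mul(add(SSZ, Z), add(add(SSZ, Z), add(SZ, Z))))
  step 5: S(add(add(add(SZ, Z), add(SZ, Z)), mul(add(SSZ, Z), add(add(SSZ, Z), add(SZ, Z)))))
  step 6: S(add(add(S(add(Z, Z)), add(SZ, Z)), mul(add(SSZ, Z), add(add(SSZ, Z), add(SZ, Z)))))
  step 7: S(add(S(add(add(Z, Z), add(SZ, Z))), mul(add(SSZ, Z), add(add(SSZ, Z), add(SZ, Z)))))
  step 8: S(S(add(add(add(Z, Z), add(SZ, Z)), mul(add(SSZ, Z), add(add(SSZ, Z), add(SZ, Z))))))
  step 9: S(S(add(add(Z, add(SZ, Z)), mul(add(SSZ, Z), add(add(SSZ, Z), add(SZ, Z))))))
  step 10: S(S(add(add(SZ, Z), mul(add(SSZ, Z), add(add(SSZ, Z), add(SZ, Z))))))
  step 11: S(S(add(S(add(Z, Z)), mul(add(SSZ, Z), add(add(SSZ, Z), add(SZ, Z))))))
  step 12: S(S(S(add(add(Z, Z), mul(add(SSZ, Z), add(add(SSZ, Z), add(SZ, Z)))))))
  step 13: S(S(S(add(Z, mul(add(SSZ, Z), add(add(SSZ, Z), add(SZ, Z)))))))
  step 14: S(S(S(mul(add(SSZ, Z), add(add(SSZ, Z), add(SZ, Z))))))
  step 15: S(S(S(mul(S(add(SZ, Z)), add(add(SSZ, Z), add(SZ, Z))))))
  step 16: S(S(S(add(add(add(SSZ, Z), add(SZ, Z)), mul(add(SZ, Z), add(add(SSZ, Z), add(SZ, Z)))))))
  step 17: S(S(S(add(add(S(add(SZ, Z)), add(SZ, Z)), mul(add(SZ, Z), add(add(SSZ, Z), add(SZ, Z)))))))
  step 18: S(S(S(add(S(add(add(SZ, Z), add(SZ, Z))), mul(add(SZ, Z), add(add(SSZ, Z), add(SZ, Z)))))))
  step 19: S(S(S(S(add(add(add(SZ, Z), add(SZ, Z)), mul(add(SZ, Z), add(add(SSZ, Z), add(SZ, Z))))))))
  step 20: S(S(S(S(add(add(S(add(Z, Z)), add(SZ, Z)), mul(add(SZ, Z), add(add(SSZ, Z), add(SZ, Z))))))))
  step 21: S(S(S(S(add(S(add(add(Z, Z), add(SZ, Z))), mul(add(SZ, Z), add(add(SSZ, Z), add(SZ, Z))))))))
  step 22: S(S(S(S(S(add(add(add(Z, Z), add(SZ, Z)), mul(add(SZ, Z), add(add(SSZ, Z), add(SZ, Z)))))))))
  step 23: S(S(S(S(S(add(add(Z, add(SZ, Z)), mul(add(SZ, Z), add(add(SSZ, Z), add(SZ, Z)))))))))
  step 24: S(S(S(S(S(add(add(SZ, Z), mul(add(SZ, Z), add(add(SSZ, Z), add(SZ, Z)))))))))
  step 25: S(S(S(S(S(add(S(add(Z, Z)), mul(add(SZ, Z), add(add(SSZ, Z), add(SZ, Z)))))))))
  step 26: S(S(S(S(S(S(add(add(Z, Z), mul(add(SZ, Z), add(add(SSZ, Z), add(SZ, Z))))))))))
  step 27: S(S(S(S(S(S(add(Z, mul(add(SZ, Z), add(add(SSZ, Z), add(SZ, Z))))))))))
  step 28: S(S(S(S(S(S(mul(add(SZ, Z), add(add(SSZ, Z), add(SZ, Z)))))))))
  step 29: S(S(S(S(S(S(mul(S(add(Z, Z)), add(add(SSZ, Z), add(SZ, Z)))))))))
  step 30: S(S(S(S(S(S(add(add(add(SSZ, Z), add(SZ, Z)), mul(add(Z, Z), add(add(SSZ, Z), add(SZ, Z))))))))))
  step 31: S(S(S(S(S(S(add(add(S(add(SZ, Z)), add(SZ, Z)), mul(add(Z, Z), add(add(SSZ, Z), add(SZ, Z))))))))))
  step 32: S(S(S(S(S(S(add(S(add(add(SZ, Z), add(SZ, Z))), mul(add(Z, Z), add(add(SSZ, Z), add(SZ, Z))))))))))
  step 33: S(S(S(S(S(S(S(add(add(add(SZ, Z), add(SZ, Z)), mul(add(Z, Z), add(add(SSZ, Z), add(SZ, Z)))))))))))
  step 34: S(S(S(S(S(S(S(add(add(S(add(Z, Z)), add(SZ, Z)), mul(add(Z, Z), add(add(SSZ, Z), add(SZ, Z)))))))))))
  step 35: S(S(S(S(S(S(S(add(S(add(add(Z, Z), add(SZ, Z))), mul(add(Z, Z), add(add(SSZ, Z), add(SZ, Z)))))))))))
  step 36: S(S(S(S(S(S(S(S(add(add(add(Z, Z), add(SZ, Z)), mul(add(Z, Z), add(add(SSZ, Z), add(SZ, Z))))))))))))
  step 37: S(S(S(S(S(S(S(S(add(add(Z, add(SZ, Z)), mul(add(Z, Z), add(add(SSZ, Z), add(SZ, Z))))))))))))
  step 38: S(S(S(S(S(S(S(S(add(add(SZ, Z), mul(add(Z, Z), add(add(SSZ, Z), add(SZ, Z))))))))))))
  step 39: S(S(S(S(S(S(S(S(add(S(add(Z, Z)), mul(add(Z, Z), add(add(SSZ, Z), add(SZ, Z))))))))))))
  step 40: S(S(S(S(S(S(S(S(S(add(add(Z, Z), mul(add(Z, Z), add(add(SSZ, Z), add(SZ, Z)))))))))))))
  step 41: S(S(S(S(S(S(S(S(S(add(Z, mul(add(Z, Z), add(add(SSZ, Z), add(SZ, Z)))))))))))))
  step 42: S(S(S(S(S(S(S(S(S(mul(add(Z, Z), add(add(SSZ, Z), add(SZ, Z))))))))))))
  step 43: S(S(S(S(S(S(S(S(S(mul(Z, add(add(SSZ, Z), add(SZ, Z))))))))))))
  step 44: S^9(Z)

Answer: SAME — A ⇓ S^9(Z), B ⇓ S^9(Z)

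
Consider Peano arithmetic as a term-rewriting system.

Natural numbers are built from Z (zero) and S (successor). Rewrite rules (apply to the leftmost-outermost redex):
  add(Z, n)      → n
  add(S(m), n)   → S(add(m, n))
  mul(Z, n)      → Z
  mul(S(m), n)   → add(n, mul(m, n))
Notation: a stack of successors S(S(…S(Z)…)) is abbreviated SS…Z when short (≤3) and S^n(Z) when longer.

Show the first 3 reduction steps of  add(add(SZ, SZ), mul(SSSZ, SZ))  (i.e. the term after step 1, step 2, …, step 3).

Answer: after 3 steps: S(add(SZ, mul(SSSZ, SZ)))

Derivation:
  start: add(add(SZ, SZ), mul(SSSZ, SZ))
  [1] add(S(add(Z, SZ)), mul(SSSZ, SZ))
  [2] S(add(add(Z, SZ), mul(SSSZ, SZ)))
  [3] S(add(SZ, mul(SSSZ, SZ)))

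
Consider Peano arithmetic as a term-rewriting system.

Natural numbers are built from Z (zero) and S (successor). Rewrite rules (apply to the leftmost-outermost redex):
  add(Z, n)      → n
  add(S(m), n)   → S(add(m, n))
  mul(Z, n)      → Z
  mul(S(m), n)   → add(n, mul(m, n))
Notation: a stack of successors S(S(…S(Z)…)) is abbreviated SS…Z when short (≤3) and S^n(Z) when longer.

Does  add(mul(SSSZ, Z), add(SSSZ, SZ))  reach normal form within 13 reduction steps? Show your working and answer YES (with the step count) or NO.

  start: add(mul(SSSZ, Z), add(SSSZ, SZ))
  [1] add(add(Z, mul(SSZ, Z)), add(SSSZ, SZ))
  [2] add(mul(SSZ, Z), add(SSSZ, SZ))
  [3] add(add(Z, mul(SZ, Z)), add(SSSZ, SZ))
  [4] add(mul(SZ, Z), add(SSSZ, SZ))
  [5] add(add(Z, mul(Z, Z)), add(SSSZ, SZ))
  [6] add(mul(Z, Z), add(SSSZ, SZ))
  [7] add(Z, add(SSSZ, SZ))
  [8] add(SSSZ, SZ)
  [9] S(add(SSZ, SZ))
  [10] S(S(add(SZ, SZ)))
  [11] S(S(S(add(Z, SZ))))
  [12] S^4(Z)

Answer: YES — reaches normal form S^4(Z) in 12 ≤ 13 steps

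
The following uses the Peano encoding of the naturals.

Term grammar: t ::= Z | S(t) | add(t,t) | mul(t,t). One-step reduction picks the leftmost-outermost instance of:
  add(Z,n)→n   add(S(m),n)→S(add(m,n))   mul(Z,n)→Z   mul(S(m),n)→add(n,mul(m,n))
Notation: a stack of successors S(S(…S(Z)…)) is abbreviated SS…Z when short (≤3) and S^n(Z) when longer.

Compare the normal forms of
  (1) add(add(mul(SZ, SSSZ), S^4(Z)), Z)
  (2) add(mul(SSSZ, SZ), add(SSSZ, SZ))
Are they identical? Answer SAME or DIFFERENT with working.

Answer: SAME — A ⇓ S^7(Z), B ⇓ S^7(Z)

Derivation:
Term A:
  start: add(add(mul(SZ, SSSZ), S^4(Z)), Z)
  step 1: add(add(add(SSSZ, mul(Z, SSSZ)), S^4(Z)), Z)
  step 2: add(add(S(add(SSZ, mul(Z, SSSZ))), S^4(Z)), Z)
  step 3: add(S(add(add(SSZ, mul(Z, SSSZ)), S^4(Z))), Z)
  step 4: S(add(add(add(SSZ, mul(Z, SSSZ)), S^4(Z)), Z))
  step 5: S(add(add(S(add(SZ, mul(Z, SSSZ))), S^4(Z)), Z))
  step 6: S(add(S(add(add(SZ, mul(Z, SSSZ)), S^4(Z))), Z))
  step 7: S(S(add(add(add(SZ, mul(Z, SSSZ)), S^4(Z)), Z)))
  step 8: S(S(add(add(S(add(Z, mul(Z, SSSZ))), S^4(Z)), Z)))
  step 9: S(S(add(S(add(add(Z, mul(Z, SSSZ)), S^4(Z))), Z)))
  step 10: S(S(S(add(add(add(Z, mul(Z, SSSZ)), S^4(Z)), Z))))
  step 11: S(S(S(add(add(mul(Z, SSSZ), S^4(Z)), Z))))
  step 12: S(S(S(add(add(Z, S^4(Z)), Z))))
  step 13: S(S(S(add(S^4(Z), Z))))
  step 14: S(S(S(S(add(SSSZ, Z)))))
  step 15: S(S(S(S(S(add(SSZ, Z))))))
  step 16: S(S(S(S(S(S(add(SZ, Z)))))))
  step 17: S(S(S(S(S(S(S(add(Z, Z))))))))
  step 18: S^7(Z)

Term B:
  start: add(mul(SSSZ, SZ), add(SSSZ, SZ))
  step 1: add(add(SZ, mul(SSZ, SZ)), add(SSSZ, SZ))
  step 2: add(S(add(Z, mul(SSZ, SZ))), add(SSSZ, SZ))
  step 3: S(add(add(Z, mul(SSZ, SZ)), add(SSSZ, SZ)))
  step 4: S(add(mul(SSZ, SZ), add(SSSZ, SZ)))
  step 5: S(add(add(SZ, mul(SZ, SZ)), add(SSSZ, SZ)))
  step 6: S(add(S(add(Z, mul(SZ, SZ))), add(SSSZ, SZ)))
  step 7: S(S(add(add(Z, mul(SZ, SZ)), add(SSSZ, SZ))))
  step 8: S(S(add(mul(SZ, SZ), add(SSSZ, SZ))))
  step 9: S(S(add(add(SZ, mul(Z, SZ)), add(SSSZ, SZ))))
  step 10: S(S(add(S(add(Z, mul(Z, SZ))), add(SSSZ, SZ))))
  step 11: S(S(S(add(add(Z, mul(Z, SZ)), add(SSSZ, SZ)))))
  step 12: S(S(S(add(mul(Z, SZ), add(SSSZ, SZ)))))
  step 13: S(S(S(add(Z, add(SSSZ, SZ)))))
  step 14: S(S(S(add(SSSZ, SZ))))
  step 15: S(S(S(S(add(SSZ, SZ)))))
  step 16: S(S(S(S(S(add(SZ, SZ))))))
  step 17: S(S(S(S(S(S(add(Z, SZ)))))))
  step 18: S^7(Z)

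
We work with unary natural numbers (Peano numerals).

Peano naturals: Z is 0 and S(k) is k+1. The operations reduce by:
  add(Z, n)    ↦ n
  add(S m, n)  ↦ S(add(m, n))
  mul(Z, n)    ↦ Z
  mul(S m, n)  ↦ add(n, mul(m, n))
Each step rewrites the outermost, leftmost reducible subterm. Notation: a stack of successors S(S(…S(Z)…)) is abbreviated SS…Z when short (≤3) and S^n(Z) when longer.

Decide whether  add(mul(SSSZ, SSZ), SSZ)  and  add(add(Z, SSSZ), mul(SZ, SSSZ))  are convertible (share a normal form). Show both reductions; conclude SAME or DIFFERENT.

Term A:
  start: add(mul(SSSZ, SSZ), SSZ)
  →1  add(add(SSZ, mul(SSZ, SSZ)), SSZ)
  →2  add(S(add(SZ, mul(SSZ, SSZ))), SSZ)
  →3  S(add(add(SZ, mul(SSZ, SSZ)), SSZ))
  →4  S(add(S(add(Z, mul(SSZ, SSZ))), SSZ))
  →5  S(S(add(add(Z, mul(SSZ, SSZ)), SSZ)))
  →6  S(S(add(mul(SSZ, SSZ), SSZ)))
  →7  S(S(add(add(SSZ, mul(SZ, SSZ)), SSZ)))
  →8  S(S(add(S(add(SZ, mul(SZ, SSZ))), SSZ)))
  →9  S(S(S(add(add(SZ, mul(SZ, SSZ)), SSZ))))
  →10  S(S(S(add(S(add(Z, mul(SZ, SSZ))), SSZ))))
  →11  S(S(S(S(add(add(Z, mul(SZ, SSZ)), SSZ)))))
  →12  S(S(S(S(add(mul(SZ, SSZ), SSZ)))))
  →13  S(S(S(S(add(add(SSZ, mul(Z, SSZ)), SSZ)))))
  →14  S(S(S(S(add(S(add(SZ, mul(Z, SSZ))), SSZ)))))
  →15  S(S(S(S(S(add(add(SZ, mul(Z, SSZ)), SSZ))))))
  →16  S(S(S(S(S(add(S(add(Z, mul(Z, SSZ))), SSZ))))))
  →17  S(S(S(S(S(S(add(add(Z, mul(Z, SSZ)), SSZ)))))))
  →18  S(S(S(S(S(S(add(mul(Z, SSZ), SSZ)))))))
  →19  S(S(S(S(S(S(add(Z, SSZ)))))))
  →20  S^8(Z)

Term B:
  start: add(add(Z, SSSZ), mul(SZ, SSSZ))
  →1  add(SSSZ, mul(SZ, SSSZ))
  →2  S(add(SSZ, mul(SZ, SSSZ)))
  →3  S(S(add(SZ, mul(SZ, SSSZ))))
  →4  S(S(S(add(Z, mul(SZ, SSSZ)))))
  →5  S(S(S(mul(SZ, SSSZ))))
  →6  S(S(S(add(SSSZ, mul(Z, SSSZ)))))
  →7  S(S(S(S(add(SSZ, mul(Z, SSSZ))))))
  →8  S(S(S(S(S(add(SZ, mul(Z, SSSZ)))))))
  →9  S(S(S(S(S(S(add(Z, mul(Z, SSSZ))))))))
  →10  S(S(S(S(S(S(mul(Z, SSSZ)))))))
  →11  S^6(Z)

Answer: DIFFERENT — A ⇓ S^8(Z), B ⇓ S^6(Z)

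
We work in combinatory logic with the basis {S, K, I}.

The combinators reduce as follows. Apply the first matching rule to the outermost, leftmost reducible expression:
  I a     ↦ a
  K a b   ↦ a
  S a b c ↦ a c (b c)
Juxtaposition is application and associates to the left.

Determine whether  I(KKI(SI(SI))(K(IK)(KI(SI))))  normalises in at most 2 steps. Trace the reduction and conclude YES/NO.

  start: I(KKI(SI(SI))(K(IK)(KI(SI))))
  →1  KKI(SI(SI))(K(IK)(KI(SI)))
  →2  K(SI(SI))(K(IK)(KI(SI)))

Answer: NO — after 2 steps the term is K(SI(SI))(K(IK)(KI(SI))), not yet normal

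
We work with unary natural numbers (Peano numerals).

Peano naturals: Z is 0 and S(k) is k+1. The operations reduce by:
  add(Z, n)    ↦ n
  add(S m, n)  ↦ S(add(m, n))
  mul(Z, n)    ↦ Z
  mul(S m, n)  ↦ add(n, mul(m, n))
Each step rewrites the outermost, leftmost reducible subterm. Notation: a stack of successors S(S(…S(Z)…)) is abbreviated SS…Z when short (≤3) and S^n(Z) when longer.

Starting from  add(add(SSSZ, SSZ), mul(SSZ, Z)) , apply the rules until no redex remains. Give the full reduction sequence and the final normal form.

  start: add(add(SSSZ, SSZ), mul(SSZ, Z))
  step 1: add(S(add(SSZ, SSZ)), mul(SSZ, Z))
  step 2: S(add(add(SSZ, SSZ), mul(SSZ, Z)))
  step 3: S(add(S(add(SZ, SSZ)), mul(SSZ, Z)))
  step 4: S(S(add(add(SZ, SSZ), mul(SSZ, Z))))
  step 5: S(S(add(S(add(Z, SSZ)), mul(SSZ, Z))))
  step 6: S(S(S(add(add(Z, SSZ), mul(SSZ, Z)))))
  step 7: S(S(S(add(SSZ, mul(SSZ, Z)))))
  step 8: S(S(S(S(add(SZ, mul(SSZ, Z))))))
  step 9: S(S(S(S(S(add(Z, mul(SSZ, Z)))))))
  step 10: S(S(S(S(S(mul(SSZ, Z))))))
  step 11: S(S(S(S(S(add(Z, mul(SZ, Z)))))))
  step 12: S(S(S(S(S(mul(SZ, Z))))))
  step 13: S(S(S(S(S(add(Z, mul(Z, Z)))))))
  step 14: S(S(S(S(S(mul(Z, Z))))))
  step 15: S^5(Z)

Answer: normal form = S^5(Z)  (in 15 steps)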